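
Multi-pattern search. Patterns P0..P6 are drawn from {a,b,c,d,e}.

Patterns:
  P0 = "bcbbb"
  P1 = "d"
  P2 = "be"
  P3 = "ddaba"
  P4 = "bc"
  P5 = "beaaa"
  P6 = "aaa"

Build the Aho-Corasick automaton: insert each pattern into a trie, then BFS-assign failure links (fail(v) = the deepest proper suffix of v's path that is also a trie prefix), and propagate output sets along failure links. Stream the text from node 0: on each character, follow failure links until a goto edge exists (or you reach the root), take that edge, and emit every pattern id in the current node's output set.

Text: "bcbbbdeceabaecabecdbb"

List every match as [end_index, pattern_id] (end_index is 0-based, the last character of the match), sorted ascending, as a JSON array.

Build:
Trie (insert patterns):
  n0 'ε': a→15 b→1 d→6
  n1 'b': c→2 e→7
  n2 'bc': b→3  [P4 ends]
  n3 'bcb': b→4
  n4 'bcbb': b→5
  n5 'bcbbb': ·  [P0 ends]
  n6 'd': d→8  [P1 ends]
  n7 'be': a→12  [P2 ends]
  n8 'dd': a→9
  n9 'dda': b→10
  n10 'ddab': a→11
  n11 'ddaba': ·  [P3 ends]
  n12 'bea': a→13
  n13 'beaa': a→14
  n14 'beaaa': ·  [P5 ends]
  n15 'a': a→16
  n16 'aa': a→17
  n17 'aaa': ·  [P6 ends]

Failure links (BFS by depth):
  fail(1) 'b': from fail(0)=0 chase 'b': 0 ⇒ 0;  out=∅∪out(0)=∅
  fail(6) 'd': from fail(0)=0 chase 'd': 0 ⇒ 0;  out={1}∪out(0)={1}
  fail(15) 'a': from fail(0)=0 chase 'a': 0 ⇒ 0;  out=∅∪out(0)=∅
  fail(2) 'bc': from fail(1)=0 chase 'c': 0 ⇒ 0;  out={4}∪out(0)={4}
  fail(7) 'be': from fail(1)=0 chase 'e': 0 ⇒ 0;  out={2}∪out(0)={2}
  fail(8) 'dd': from fail(6)=0 chase 'd': 0 ⇒ 6;  out=∅∪out(6)={1}
  fail(16) 'aa': from fail(15)=0 chase 'a': 0 ⇒ 15;  out=∅∪out(15)=∅
  fail(3) 'bcb': from fail(2)=0 chase 'b': 0 ⇒ 1;  out=∅∪out(1)=∅
  fail(9) 'dda': from fail(8)=6 chase 'a': 6→0 ⇒ 15;  out=∅∪out(15)=∅
  fail(12) 'bea': from fail(7)=0 chase 'a': 0 ⇒ 15;  out=∅∪out(15)=∅
  fail(17) 'aaa': from fail(16)=15 chase 'a': 15 ⇒ 16;  out={6}∪out(16)={6}
  fail(4) 'bcbb': from fail(3)=1 chase 'b': 1→0 ⇒ 1;  out=∅∪out(1)=∅
  fail(10) 'ddab': from fail(9)=15 chase 'b': 15→0 ⇒ 1;  out=∅∪out(1)=∅
  fail(13) 'beaa': from fail(12)=15 chase 'a': 15 ⇒ 16;  out=∅∪out(16)=∅
  fail(5) 'bcbbb': from fail(4)=1 chase 'b': 1→0 ⇒ 1;  out={0}∪out(1)={0}
  fail(11) 'ddaba': from fail(10)=1 chase 'a': 1→0 ⇒ 15;  out={3}∪out(15)={3}
  fail(14) 'beaaa': from fail(13)=16 chase 'a': 16 ⇒ 17;  out={5}∪out(17)={5,6}

Text stream:
[0] read 'b'  n0⇒n1
[1] read 'c'  n1⇒n2  → match P4@[0:1]
[2] read 'b'  n2⇒n3
[3] read 'b'  n3⇒n4
[4] read 'b'  n4⇒n5  → match P0@[0:4]
[5] read 'd'  n5⇒n6 (fail-walked)  → match P1@[5:5]
[6] read 'e'  n6⇒n0 (fail-walked)
[7] read 'c'  n0⇒n0
[8] read 'e'  n0⇒n0
[9] read 'a'  n0⇒n15
[10] read 'b'  n15⇒n1 (fail-walked)
[11] read 'a'  n1⇒n15 (fail-walked)
[12] read 'e'  n15⇒n0 (fail-walked)
[13] read 'c'  n0⇒n0
[14] read 'a'  n0⇒n15
[15] read 'b'  n15⇒n1 (fail-walked)
[16] read 'e'  n1⇒n7  → match P2@[15:16]
[17] read 'c'  n7⇒n0 (fail-walked)
[18] read 'd'  n0⇒n6  → match P1@[18:18]
[19] read 'b'  n6⇒n1 (fail-walked)
[20] read 'b'  n1⇒n1 (fail-walked)

Matches: [[1,4],[4,0],[5,1],[16,2],[18,1]]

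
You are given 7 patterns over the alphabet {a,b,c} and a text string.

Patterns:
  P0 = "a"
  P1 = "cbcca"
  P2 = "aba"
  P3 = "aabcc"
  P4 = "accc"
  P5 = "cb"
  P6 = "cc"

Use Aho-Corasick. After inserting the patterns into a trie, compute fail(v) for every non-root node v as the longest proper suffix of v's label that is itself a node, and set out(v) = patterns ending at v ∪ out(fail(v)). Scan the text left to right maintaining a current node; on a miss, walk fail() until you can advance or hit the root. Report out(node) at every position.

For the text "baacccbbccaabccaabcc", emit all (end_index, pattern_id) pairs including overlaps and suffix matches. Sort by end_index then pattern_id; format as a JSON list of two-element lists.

Build:
Trie nodes:
  0='ε' goto a→1 c→2
  1='a' goto a→9 b→7 c→13  ←P0
  2='c' goto b→3 c→16
  3='cb' goto c→4  ←P5
  4='cbc' goto c→5
  5='cbcc' goto a→6
  6='cbcca' goto ·  ←P1
  7='ab' goto a→8
  8='aba' goto ·  ←P2
  9='aa' goto b→10
  10='aab' goto c→11
  11='aabc' goto c→12
  12='aabcc' goto ·  ←P3
  13='ac' goto c→14
  14='acc' goto c→15
  15='accc' goto ·  ←P4
  16='cc' goto ·  ←P6

BFS fail/out derivation:
  n1('a'): parent n0 fail=0; on 'a' 0 → fail=0;  out {0}∪∅={0}
  n2('c'): parent n0 fail=0; on 'c' 0 → fail=0;  out ∅∪∅=∅
  n3('cb'): parent n2 fail=0; on 'b' 0 → fail=0;  out {5}∪∅={5}
  n7('ab'): parent n1 fail=0; on 'b' 0 → fail=0;  out ∅∪∅=∅
  n9('aa'): parent n1 fail=0; on 'a' 0 → fail=1;  out ∅∪{0}={0}
  n13('ac'): parent n1 fail=0; on 'c' 0 → fail=2;  out ∅∪∅=∅
  n16('cc'): parent n2 fail=0; on 'c' 0 → fail=2;  out {6}∪∅={6}
  n4('cbc'): parent n3 fail=0; on 'c' 0 → fail=2;  out ∅∪∅=∅
  n8('aba'): parent n7 fail=0; on 'a' 0 → fail=1;  out {2}∪{0}={0,2}
  n10('aab'): parent n9 fail=1; on 'b' 1 → fail=7;  out ∅∪∅=∅
  n14('acc'): parent n13 fail=2; on 'c' 2 → fail=16;  out ∅∪{6}={6}
  n5('cbcc'): parent n4 fail=2; on 'c' 2 → fail=16;  out ∅∪{6}={6}
  n11('aabc'): parent n10 fail=7; on 'c' 7→0 → fail=2;  out ∅∪∅=∅
  n15('accc'): parent n14 fail=16; on 'c' 16→2 → fail=16;  out {4}∪{6}={4,6}
  n6('cbcca'): parent n5 fail=16; on 'a' 16→2→0 → fail=1;  out {1}∪{0}={0,1}
  n12('aabcc'): parent n11 fail=2; on 'c' 2 → fail=16;  out {3}∪{6}={3,6}

Run:
[0] read 'b'  n0⇒n0
[1] read 'a'  n0⇒n1  → match P0@[1:1]
[2] read 'a'  n1⇒n9  → match P0@[2:2]
[3] read 'c'  n9⇒n13 ·f
[4] read 'c'  n13⇒n14  → match P6@[3:4]
[5] read 'c'  n14⇒n15  → match P4@[2:5],P6@[4:5]
[6] read 'b'  n15⇒n3 ·f  → match P5@[5:6]
[7] read 'b'  n3⇒n0 ·f
[8] read 'c'  n0⇒n2
[9] read 'c'  n2⇒n16  → match P6@[8:9]
[10] read 'a'  n16⇒n1 ·f  → match P0@[10:10]
[11] read 'a'  n1⇒n9  → match P0@[11:11]
[12] read 'b'  n9⇒n10
[13] read 'c'  n10⇒n11
[14] read 'c'  n11⇒n12  → match P3@[10:14],P6@[13:14]
[15] read 'a'  n12⇒n1 ·f  → match P0@[15:15]
[16] read 'a'  n1⇒n9  → match P0@[16:16]
[17] read 'b'  n9⇒n10
[18] read 'c'  n10⇒n11
[19] read 'c'  n11⇒n12  → match P3@[15:19],P6@[18:19]

All matches (sorted): [[1,0],[2,0],[4,6],[5,4],[5,6],[6,5],[9,6],[10,0],[11,0],[14,3],[14,6],[15,0],[16,0],[19,3],[19,6]]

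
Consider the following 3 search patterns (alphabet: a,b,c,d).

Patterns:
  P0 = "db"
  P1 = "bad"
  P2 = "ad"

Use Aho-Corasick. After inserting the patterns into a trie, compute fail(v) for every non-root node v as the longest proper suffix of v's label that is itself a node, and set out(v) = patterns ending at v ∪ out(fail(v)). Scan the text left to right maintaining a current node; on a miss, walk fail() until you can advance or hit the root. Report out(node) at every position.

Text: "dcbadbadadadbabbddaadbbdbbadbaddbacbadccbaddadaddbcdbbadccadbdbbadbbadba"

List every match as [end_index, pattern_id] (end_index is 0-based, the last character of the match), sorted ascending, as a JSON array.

Construct AC machine:
Trie (insert patterns):
  0='ε' goto a→6 b→3 d→1
  1='d' goto b→2
  2='db' goto ·  [P0 ends]
  3='b' goto a→4
  4='ba' goto d→5
  5='bad' goto ·  [P1 ends]
  6='a' goto d→7
  7='ad' goto ·  [P2 ends]

BFS fail/out derivation:
  fail(1) 'd': from fail(0)=0 chase 'd': 0 ⇒ 0;  out=∅∪out(0)=∅
  fail(3) 'b': from fail(0)=0 chase 'b': 0 ⇒ 0;  out=∅∪out(0)=∅
  fail(6) 'a': from fail(0)=0 chase 'a': 0 ⇒ 0;  out=∅∪out(0)=∅
  fail(2) 'db': from fail(1)=0 chase 'b': 0 ⇒ 3;  out={0}∪out(3)={0}
  fail(4) 'ba': from fail(3)=0 chase 'a': 0 ⇒ 6;  out=∅∪out(6)=∅
  fail(7) 'ad': from fail(6)=0 chase 'd': 0 ⇒ 1;  out={2}∪out(1)={2}
  fail(5) 'bad': from fail(4)=6 chase 'd': 6 ⇒ 7;  out={1}∪out(7)={1,2}

Run:
i=0 'd': node 0→1
i=1 'c': node 1→0 (via fail)
i=2 'b': node 0→3
i=3 'a': node 3→4
i=4 'd': node 4→5  ** P1@[2:4],P2@[3:4]
i=5 'b': node 5→2 (via fail)  ** P0@[4:5]
i=6 'a': node 2→4 (via fail)
i=7 'd': node 4→5  ** P1@[5:7],P2@[6:7]
i=8 'a': node 5→6 (via fail)
i=9 'd': node 6→7  ** P2@[8:9]
i=10 'a': node 7→6 (via fail)
i=11 'd': node 6→7  ** P2@[10:11]
i=12 'b': node 7→2 (via fail)  ** P0@[11:12]
i=13 'a': node 2→4 (via fail)
i=14 'b': node 4→3 (via fail)
i=15 'b': node 3→3 (via fail)
i=16 'd': node 3→1 (via fail)
i=17 'd': node 1→1 (via fail)
i=18 'a': node 1→6 (via fail)
i=19 'a': node 6→6 (via fail)
i=20 'd': node 6→7  ** P2@[19:20]
i=21 'b': node 7→2 (via fail)  ** P0@[20:21]
i=22 'b': node 2→3 (via fail)
i=23 'd': node 3→1 (via fail)
i=24 'b': node 1→2  ** P0@[23:24]
i=25 'b': node 2→3 (via fail)
i=26 'a': node 3→4
i=27 'd': node 4→5  ** P1@[25:27],P2@[26:27]
i=28 'b': node 5→2 (via fail)  ** P0@[27:28]
i=29 'a': node 2→4 (via fail)
i=30 'd': node 4→5  ** P1@[28:30],P2@[29:30]
i=31 'd': node 5→1 (via fail)
i=32 'b': node 1→2  ** P0@[31:32]
i=33 'a': node 2→4 (via fail)
i=34 'c': node 4→0 (via fail)
i=35 'b': node 0→3
i=36 'a': node 3→4
i=37 'd': node 4→5  ** P1@[35:37],P2@[36:37]
i=38 'c': node 5→0 (via fail)
i=39 'c': node 0→0
i=40 'b': node 0→3
i=41 'a': node 3→4
i=42 'd': node 4→5  ** P1@[40:42],P2@[41:42]
i=43 'd': node 5→1 (via fail)
i=44 'a': node 1→6 (via fail)
i=45 'd': node 6→7  ** P2@[44:45]
i=46 'a': node 7→6 (via fail)
i=47 'd': node 6→7  ** P2@[46:47]
i=48 'd': node 7→1 (via fail)
i=49 'b': node 1→2  ** P0@[48:49]
i=50 'c': node 2→0 (via fail)
i=51 'd': node 0→1
i=52 'b': node 1→2  ** P0@[51:52]
i=53 'b': node 2→3 (via fail)
i=54 'a': node 3→4
i=55 'd': node 4→5  ** P1@[53:55],P2@[54:55]
i=56 'c': node 5→0 (via fail)
i=57 'c': node 0→0
i=58 'a': node 0→6
i=59 'd': node 6→7  ** P2@[58:59]
i=60 'b': node 7→2 (via fail)  ** P0@[59:60]
i=61 'd': node 2→1 (via fail)
i=62 'b': node 1→2  ** P0@[61:62]
i=63 'b': node 2→3 (via fail)
i=64 'a': node 3→4
i=65 'd': node 4→5  ** P1@[63:65],P2@[64:65]
i=66 'b': node 5→2 (via fail)  ** P0@[65:66]
i=67 'b': node 2→3 (via fail)
i=68 'a': node 3→4
i=69 'd': node 4→5  ** P1@[67:69],P2@[68:69]
i=70 'b': node 5→2 (via fail)  ** P0@[69:70]
i=71 'a': node 2→4 (via fail)

All matches (sorted): [[4,1],[4,2],[5,0],[7,1],[7,2],[9,2],[11,2],[12,0],[20,2],[21,0],[24,0],[27,1],[27,2],[28,0],[30,1],[30,2],[32,0],[37,1],[37,2],[42,1],[42,2],[45,2],[47,2],[49,0],[52,0],[55,1],[55,2],[59,2],[60,0],[62,0],[65,1],[65,2],[66,0],[69,1],[69,2],[70,0]]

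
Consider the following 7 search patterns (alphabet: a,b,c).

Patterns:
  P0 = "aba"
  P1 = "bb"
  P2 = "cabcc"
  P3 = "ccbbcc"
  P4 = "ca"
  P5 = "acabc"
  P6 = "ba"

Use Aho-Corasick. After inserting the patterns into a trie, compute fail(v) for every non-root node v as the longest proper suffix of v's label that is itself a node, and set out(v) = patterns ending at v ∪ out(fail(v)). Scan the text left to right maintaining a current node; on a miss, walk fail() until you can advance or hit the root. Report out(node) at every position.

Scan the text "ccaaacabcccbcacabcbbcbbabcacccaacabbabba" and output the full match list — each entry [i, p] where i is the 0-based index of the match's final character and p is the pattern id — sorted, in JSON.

Build automaton:
Trie (insert patterns):
  n0 'ε': a→1 b→4 c→6
  n1 'a': b→2 c→16
  n2 'ab': a→3
  n3 'aba': ·  ←P0
  n4 'b': a→20 b→5
  n5 'bb': ·  ←P1
  n6 'c': a→7 c→11
  n7 'ca': b→8  ←P4
  n8 'cab': c→9
  n9 'cabc': c→10
  n10 'cabcc': ·  ←P2
  n11 'cc': b→12
  n12 'ccb': b→13
  n13 'ccbb': c→14
  n14 'ccbbc': c→15
  n15 'ccbbcc': ·  ←P3
  n16 'ac': a→17
  n17 'aca': b→18
  n18 'acab': c→19
  n19 'acabc': ·  ←P5
  n20 'ba': ·  ←P6

Failure links (BFS by depth):
  fail(1) 'a': from fail(0)=0 chase 'a': 0 ⇒ 0;  out=∅∪out(0)=∅
  fail(4) 'b': from fail(0)=0 chase 'b': 0 ⇒ 0;  out=∅∪out(0)=∅
  fail(6) 'c': from fail(0)=0 chase 'c': 0 ⇒ 0;  out=∅∪out(0)=∅
  fail(2) 'ab': from fail(1)=0 chase 'b': 0 ⇒ 4;  out=∅∪out(4)=∅
  fail(5) 'bb': from fail(4)=0 chase 'b': 0 ⇒ 4;  out={1}∪out(4)={1}
  fail(7) 'ca': from fail(6)=0 chase 'a': 0 ⇒ 1;  out={4}∪out(1)={4}
  fail(11) 'cc': from fail(6)=0 chase 'c': 0 ⇒ 6;  out=∅∪out(6)=∅
  fail(16) 'ac': from fail(1)=0 chase 'c': 0 ⇒ 6;  out=∅∪out(6)=∅
  fail(20) 'ba': from fail(4)=0 chase 'a': 0 ⇒ 1;  out={6}∪out(1)={6}
  fail(3) 'aba': from fail(2)=4 chase 'a': 4 ⇒ 20;  out={0}∪out(20)={0,6}
  fail(8) 'cab': from fail(7)=1 chase 'b': 1 ⇒ 2;  out=∅∪out(2)=∅
  fail(12) 'ccb': from fail(11)=6 chase 'b': 6→0 ⇒ 4;  out=∅∪out(4)=∅
  fail(17) 'aca': from fail(16)=6 chase 'a': 6 ⇒ 7;  out=∅∪out(7)={4}
  fail(9) 'cabc': from fail(8)=2 chase 'c': 2→4→0 ⇒ 6;  out=∅∪out(6)=∅
  fail(13) 'ccbb': from fail(12)=4 chase 'b': 4 ⇒ 5;  out=∅∪out(5)={1}
  fail(18) 'acab': from fail(17)=7 chase 'b': 7 ⇒ 8;  out=∅∪out(8)=∅
  fail(10) 'cabcc': from fail(9)=6 chase 'c': 6 ⇒ 11;  out={2}∪out(11)={2}
  fail(14) 'ccbbc': from fail(13)=5 chase 'c': 5→4→0 ⇒ 6;  out=∅∪out(6)=∅
  fail(19) 'acabc': from fail(18)=8 chase 'c': 8 ⇒ 9;  out={5}∪out(9)={5}
  fail(15) 'ccbbcc': from fail(14)=6 chase 'c': 6 ⇒ 11;  out={3}∪out(11)={3}

Scan:
pos 0 'c': at 6
pos 1 'c': at 11
pos 2 'a': at 7 (via fail)  emit P4@[1:2]
pos 3 'a': at 1 (via fail)
pos 4 'a': at 1 (via fail)
pos 5 'c': at 16
pos 6 'a': at 17  emit P4@[5:6]
pos 7 'b': at 18
pos 8 'c': at 19  emit P5@[4:8]
pos 9 'c': at 10 (via fail)  emit P2@[5:9]
pos 10 'c': at 11 (via fail)
pos 11 'b': at 12
pos 12 'c': at 6 (via fail)
pos 13 'a': at 7  emit P4@[12:13]
pos 14 'c': at 16 (via fail)
pos 15 'a': at 17  emit P4@[14:15]
pos 16 'b': at 18
pos 17 'c': at 19  emit P5@[13:17]
pos 18 'b': at 4 (via fail)
pos 19 'b': at 5  emit P1@[18:19]
pos 20 'c': at 6 (via fail)
pos 21 'b': at 4 (via fail)
pos 22 'b': at 5  emit P1@[21:22]
pos 23 'a': at 20 (via fail)  emit P6@[22:23]
pos 24 'b': at 2 (via fail)
pos 25 'c': at 6 (via fail)
pos 26 'a': at 7  emit P4@[25:26]
pos 27 'c': at 16 (via fail)
pos 28 'c': at 11 (via fail)
pos 29 'c': at 11 (via fail)
pos 30 'a': at 7 (via fail)  emit P4@[29:30]
pos 31 'a': at 1 (via fail)
pos 32 'c': at 16
pos 33 'a': at 17  emit P4@[32:33]
pos 34 'b': at 18
pos 35 'b': at 5 (via fail)  emit P1@[34:35]
pos 36 'a': at 20 (via fail)  emit P6@[35:36]
pos 37 'b': at 2 (via fail)
pos 38 'b': at 5 (via fail)  emit P1@[37:38]
pos 39 'a': at 20 (via fail)  emit P6@[38:39]

All matches (sorted): [[2,4],[6,4],[8,5],[9,2],[13,4],[15,4],[17,5],[19,1],[22,1],[23,6],[26,4],[30,4],[33,4],[35,1],[36,6],[38,1],[39,6]]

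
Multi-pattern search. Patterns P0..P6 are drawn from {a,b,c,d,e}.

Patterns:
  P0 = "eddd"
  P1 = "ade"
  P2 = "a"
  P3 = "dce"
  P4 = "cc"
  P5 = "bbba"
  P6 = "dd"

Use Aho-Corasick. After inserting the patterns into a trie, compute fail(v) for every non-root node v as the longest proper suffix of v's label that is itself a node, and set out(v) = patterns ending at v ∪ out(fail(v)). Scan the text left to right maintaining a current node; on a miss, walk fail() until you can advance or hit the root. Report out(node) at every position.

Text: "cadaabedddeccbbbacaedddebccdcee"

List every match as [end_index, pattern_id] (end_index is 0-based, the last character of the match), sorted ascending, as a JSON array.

Construct AC machine:
Trie nodes:
  0='ε' goto a→5 b→13 c→11 d→8 e→1
  1='e' goto d→2
  2='ed' goto d→3
  3='edd' goto d→4
  4='eddd' goto ·  ←P0
  5='a' goto d→6  ←P2
  6='ad' goto e→7
  7='ade' goto ·  ←P1
  8='d' goto c→9 d→17
  9='dc' goto e→10
  10='dce' goto ·  ←P3
  11='c' goto c→12
  12='cc' goto ·  ←P4
  13='b' goto b→14
  14='bb' goto b→15
  15='bbb' goto a→16
  16='bbba' goto ·  ←P5
  17='dd' goto ·  ←P6

Failure links (BFS by depth):
  n1('e'): parent n0 fail=0; on 'e' 0 → fail=0;  out ∅∪∅=∅
  n5('a'): parent n0 fail=0; on 'a' 0 → fail=0;  out {2}∪∅={2}
  n8('d'): parent n0 fail=0; on 'd' 0 → fail=0;  out ∅∪∅=∅
  n11('c'): parent n0 fail=0; on 'c' 0 → fail=0;  out ∅∪∅=∅
  n13('b'): parent n0 fail=0; on 'b' 0 → fail=0;  out ∅∪∅=∅
  n2('ed'): parent n1 fail=0; on 'd' 0 → fail=8;  out ∅∪∅=∅
  n6('ad'): parent n5 fail=0; on 'd' 0 → fail=8;  out ∅∪∅=∅
  n9('dc'): parent n8 fail=0; on 'c' 0 → fail=11;  out ∅∪∅=∅
  n12('cc'): parent n11 fail=0; on 'c' 0 → fail=11;  out {4}∪∅={4}
  n14('bb'): parent n13 fail=0; on 'b' 0 → fail=13;  out ∅∪∅=∅
  n17('dd'): parent n8 fail=0; on 'd' 0 → fail=8;  out {6}∪∅={6}
  n3('edd'): parent n2 fail=8; on 'd' 8 → fail=17;  out ∅∪{6}={6}
  n7('ade'): parent n6 fail=8; on 'e' 8→0 → fail=1;  out {1}∪∅={1}
  n10('dce'): parent n9 fail=11; on 'e' 11→0 → fail=1;  out {3}∪∅={3}
  n15('bbb'): parent n14 fail=13; on 'b' 13 → fail=14;  out ∅∪∅=∅
  n4('eddd'): parent n3 fail=17; on 'd' 17→8 → fail=17;  out {0}∪{6}={0,6}
  n16('bbba'): parent n15 fail=14; on 'a' 14→13→0 → fail=5;  out {5}∪{2}={2,5}

Run:
pos 0 'c': at 11
pos 1 'a': at 5 (fail-walked)  ** P2@[1:1]
pos 2 'd': at 6
pos 3 'a': at 5 (fail-walked)  ** P2@[3:3]
pos 4 'a': at 5 (fail-walked)  ** P2@[4:4]
pos 5 'b': at 13 (fail-walked)
pos 6 'e': at 1 (fail-walked)
pos 7 'd': at 2
pos 8 'd': at 3  ** P6@[7:8]
pos 9 'd': at 4  ** P0@[6:9],P6@[8:9]
pos 10 'e': at 1 (fail-walked)
pos 11 'c': at 11 (fail-walked)
pos 12 'c': at 12  ** P4@[11:12]
pos 13 'b': at 13 (fail-walked)
pos 14 'b': at 14
pos 15 'b': at 15
pos 16 'a': at 16  ** P2@[16:16],P5@[13:16]
pos 17 'c': at 11 (fail-walked)
pos 18 'a': at 5 (fail-walked)  ** P2@[18:18]
pos 19 'e': at 1 (fail-walked)
pos 20 'd': at 2
pos 21 'd': at 3  ** P6@[20:21]
pos 22 'd': at 4  ** P0@[19:22],P6@[21:22]
pos 23 'e': at 1 (fail-walked)
pos 24 'b': at 13 (fail-walked)
pos 25 'c': at 11 (fail-walked)
pos 26 'c': at 12  ** P4@[25:26]
pos 27 'd': at 8 (fail-walked)
pos 28 'c': at 9
pos 29 'e': at 10  ** P3@[27:29]
pos 30 'e': at 1 (fail-walked)

All matches (sorted): [[1,2],[3,2],[4,2],[8,6],[9,0],[9,6],[12,4],[16,2],[16,5],[18,2],[21,6],[22,0],[22,6],[26,4],[29,3]]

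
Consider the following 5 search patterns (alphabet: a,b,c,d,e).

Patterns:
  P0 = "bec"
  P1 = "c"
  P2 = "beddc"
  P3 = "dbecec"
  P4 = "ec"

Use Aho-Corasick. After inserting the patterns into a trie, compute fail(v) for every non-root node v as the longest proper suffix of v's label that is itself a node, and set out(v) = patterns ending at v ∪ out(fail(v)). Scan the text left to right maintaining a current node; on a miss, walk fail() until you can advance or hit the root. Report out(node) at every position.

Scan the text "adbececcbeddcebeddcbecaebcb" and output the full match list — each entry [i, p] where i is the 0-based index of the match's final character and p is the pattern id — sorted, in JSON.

Construct AC machine:
Trie (insert patterns):
  0='ε' goto b→1 c→4 d→8 e→14
  1='b' goto e→2
  2='be' goto c→3 d→5
  3='bec' goto ·  [P0 ends]
  4='c' goto ·  [P1 ends]
  5='bed' goto d→6
  6='bedd' goto c→7
  7='beddc' goto ·  [P2 ends]
  8='d' goto b→9
  9='db' goto e→10
  10='dbe' goto c→11
  11='dbec' goto e→12
  12='dbece' goto c→13
  13='dbecec' goto ·  [P3 ends]
  14='e' goto c→15
  15='ec' goto ·  [P4 ends]

BFS fail/out derivation:
  n1('b'): parent n0 fail=0; on 'b' 0 → fail=0;  out ∅∪∅=∅
  n4('c'): parent n0 fail=0; on 'c' 0 → fail=0;  out {1}∪∅={1}
  n8('d'): parent n0 fail=0; on 'd' 0 → fail=0;  out ∅∪∅=∅
  n14('e'): parent n0 fail=0; on 'e' 0 → fail=0;  out ∅∪∅=∅
  n2('be'): parent n1 fail=0; on 'e' 0 → fail=14;  out ∅∪∅=∅
  n9('db'): parent n8 fail=0; on 'b' 0 → fail=1;  out ∅∪∅=∅
  n15('ec'): parent n14 fail=0; on 'c' 0 → fail=4;  out {4}∪{1}={1,4}
  n3('bec'): parent n2 fail=14; on 'c' 14 → fail=15;  out {0}∪{1,4}={0,1,4}
  n5('bed'): parent n2 fail=14; on 'd' 14→0 → fail=8;  out ∅∪∅=∅
  n10('dbe'): parent n9 fail=1; on 'e' 1 → fail=2;  out ∅∪∅=∅
  n6('bedd'): parent n5 fail=8; on 'd' 8→0 → fail=8;  out ∅∪∅=∅
  n11('dbec'): parent n10 fail=2; on 'c' 2 → fail=3;  out ∅∪{0,1,4}={0,1,4}
  n7('beddc'): parent n6 fail=8; on 'c' 8→0 → fail=4;  out {2}∪{1}={1,2}
  n12('dbece'): parent n11 fail=3; on 'e' 3→15→4→0 → fail=14;  out ∅∪∅=∅
  n13('dbecec'): parent n12 fail=14; on 'c' 14 → fail=15;  out {3}∪{1,4}={1,3,4}

Run:
pos 0 'a': at 0
pos 1 'd': at 8
pos 2 'b': at 9
pos 3 'e': at 10
pos 4 'c': at 11  ** P0@[2:4],P1@[4:4],P4@[3:4]
pos 5 'e': at 12
pos 6 'c': at 13  ** P1@[6:6],P3@[1:6],P4@[5:6]
pos 7 'c': at 4 (via fail)  ** P1@[7:7]
pos 8 'b': at 1 (via fail)
pos 9 'e': at 2
pos 10 'd': at 5
pos 11 'd': at 6
pos 12 'c': at 7  ** P1@[12:12],P2@[8:12]
pos 13 'e': at 14 (via fail)
pos 14 'b': at 1 (via fail)
pos 15 'e': at 2
pos 16 'd': at 5
pos 17 'd': at 6
pos 18 'c': at 7  ** P1@[18:18],P2@[14:18]
pos 19 'b': at 1 (via fail)
pos 20 'e': at 2
pos 21 'c': at 3  ** P0@[19:21],P1@[21:21],P4@[20:21]
pos 22 'a': at 0 (via fail)
pos 23 'e': at 14
pos 24 'b': at 1 (via fail)
pos 25 'c': at 4 (via fail)  ** P1@[25:25]
pos 26 'b': at 1 (via fail)

Result: [[4,0],[4,1],[4,4],[6,1],[6,3],[6,4],[7,1],[12,1],[12,2],[18,1],[18,2],[21,0],[21,1],[21,4],[25,1]]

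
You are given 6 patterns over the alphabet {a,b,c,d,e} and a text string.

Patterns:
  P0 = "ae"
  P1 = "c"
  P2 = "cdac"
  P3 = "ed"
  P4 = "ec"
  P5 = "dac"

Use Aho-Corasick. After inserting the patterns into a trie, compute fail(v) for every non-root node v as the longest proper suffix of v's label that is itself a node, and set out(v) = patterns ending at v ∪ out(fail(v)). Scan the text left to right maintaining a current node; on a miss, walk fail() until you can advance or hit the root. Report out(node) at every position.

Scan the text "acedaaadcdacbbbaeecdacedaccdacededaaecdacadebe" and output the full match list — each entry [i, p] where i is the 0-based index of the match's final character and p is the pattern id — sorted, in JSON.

Build automaton:
Trie nodes:
  n0 'ε': a→1 c→3 d→10 e→7
  n1 'a': e→2
  n2 'ae': ·  [P0 ends]
  n3 'c': d→4  [P1 ends]
  n4 'cd': a→5
  n5 'cda': c→6
  n6 'cdac': ·  [P2 ends]
  n7 'e': c→9 d→8
  n8 'ed': ·  [P3 ends]
  n9 'ec': ·  [P4 ends]
  n10 'd': a→11
  n11 'da': c→12
  n12 'dac': ·  [P5 ends]

Failure links (BFS by depth):
  fail(1) 'a': from fail(0)=0 chase 'a': 0 ⇒ 0;  out=∅∪out(0)=∅
  fail(3) 'c': from fail(0)=0 chase 'c': 0 ⇒ 0;  out={1}∪out(0)={1}
  fail(7) 'e': from fail(0)=0 chase 'e': 0 ⇒ 0;  out=∅∪out(0)=∅
  fail(10) 'd': from fail(0)=0 chase 'd': 0 ⇒ 0;  out=∅∪out(0)=∅
  fail(2) 'ae': from fail(1)=0 chase 'e': 0 ⇒ 7;  out={0}∪out(7)={0}
  fail(4) 'cd': from fail(3)=0 chase 'd': 0 ⇒ 10;  out=∅∪out(10)=∅
  fail(8) 'ed': from fail(7)=0 chase 'd': 0 ⇒ 10;  out={3}∪out(10)={3}
  fail(9) 'ec': from fail(7)=0 chase 'c': 0 ⇒ 3;  out={4}∪out(3)={1,4}
  fail(11) 'da': from fail(10)=0 chase 'a': 0 ⇒ 1;  out=∅∪out(1)=∅
  fail(5) 'cda': from fail(4)=10 chase 'a': 10 ⇒ 11;  out=∅∪out(11)=∅
  fail(12) 'dac': from fail(11)=1 chase 'c': 1→0 ⇒ 3;  out={5}∪out(3)={1,5}
  fail(6) 'cdac': from fail(5)=11 chase 'c': 11 ⇒ 12;  out={2}∪out(12)={1,2,5}

Text stream:
i=0 'a': node 0→1
i=1 'c': node 1→3 (fail-walked)  emit P1@[1:1]
i=2 'e': node 3→7 (fail-walked)
i=3 'd': node 7→8  emit P3@[2:3]
i=4 'a': node 8→11 (fail-walked)
i=5 'a': node 11→1 (fail-walked)
i=6 'a': node 1→1 (fail-walked)
i=7 'd': node 1→10 (fail-walked)
i=8 'c': node 10→3 (fail-walked)  emit P1@[8:8]
i=9 'd': node 3→4
i=10 'a': node 4→5
i=11 'c': node 5→6  emit P1@[11:11],P2@[8:11],P5@[9:11]
i=12 'b': node 6→0 (fail-walked)
i=13 'b': node 0→0
i=14 'b': node 0→0
i=15 'a': node 0→1
i=16 'e': node 1→2  emit P0@[15:16]
i=17 'e': node 2→7 (fail-walked)
i=18 'c': node 7→9  emit P1@[18:18],P4@[17:18]
i=19 'd': node 9→4 (fail-walked)
i=20 'a': node 4→5
i=21 'c': node 5→6  emit P1@[21:21],P2@[18:21],P5@[19:21]
i=22 'e': node 6→7 (fail-walked)
i=23 'd': node 7→8  emit P3@[22:23]
i=24 'a': node 8→11 (fail-walked)
i=25 'c': node 11→12  emit P1@[25:25],P5@[23:25]
i=26 'c': node 12→3 (fail-walked)  emit P1@[26:26]
i=27 'd': node 3→4
i=28 'a': node 4→5
i=29 'c': node 5→6  emit P1@[29:29],P2@[26:29],P5@[27:29]
i=30 'e': node 6→7 (fail-walked)
i=31 'd': node 7→8  emit P3@[30:31]
i=32 'e': node 8→7 (fail-walked)
i=33 'd': node 7→8  emit P3@[32:33]
i=34 'a': node 8→11 (fail-walked)
i=35 'a': node 11→1 (fail-walked)
i=36 'e': node 1→2  emit P0@[35:36]
i=37 'c': node 2→9 (fail-walked)  emit P1@[37:37],P4@[36:37]
i=38 'd': node 9→4 (fail-walked)
i=39 'a': node 4→5
i=40 'c': node 5→6  emit P1@[40:40],P2@[37:40],P5@[38:40]
i=41 'a': node 6→1 (fail-walked)
i=42 'd': node 1→10 (fail-walked)
i=43 'e': node 10→7 (fail-walked)
i=44 'b': node 7→0 (fail-walked)
i=45 'e': node 0→7

Matches: [[1,1],[3,3],[8,1],[11,1],[11,2],[11,5],[16,0],[18,1],[18,4],[21,1],[21,2],[21,5],[23,3],[25,1],[25,5],[26,1],[29,1],[29,2],[29,5],[31,3],[33,3],[36,0],[37,1],[37,4],[40,1],[40,2],[40,5]]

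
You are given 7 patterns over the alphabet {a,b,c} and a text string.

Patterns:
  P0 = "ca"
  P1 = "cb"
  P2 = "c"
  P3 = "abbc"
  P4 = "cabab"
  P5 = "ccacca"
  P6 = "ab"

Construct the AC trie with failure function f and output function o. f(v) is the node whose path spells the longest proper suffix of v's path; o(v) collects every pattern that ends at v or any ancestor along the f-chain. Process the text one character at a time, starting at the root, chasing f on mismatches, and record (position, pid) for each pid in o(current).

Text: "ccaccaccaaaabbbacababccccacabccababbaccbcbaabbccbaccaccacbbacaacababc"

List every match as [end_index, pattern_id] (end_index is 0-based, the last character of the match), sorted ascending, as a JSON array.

Construct AC machine:
Trie nodes:
  0='ε' goto a→4 c→1
  1='c' goto a→2 b→3 c→11  [P2 ends]
  2='ca' goto b→8  [P0 ends]
  3='cb' goto ·  [P1 ends]
  4='a' goto b→5
  5='ab' goto b→6  [P6 ends]
  6='abb' goto c→7
  7='abbc' goto ·  [P3 ends]
  8='cab' goto a→9
  9='caba' goto b→10
  10='cabab' goto ·  [P4 ends]
  11='cc' goto a→12
  12='cca' goto c→13
  13='ccac' goto c→14
  14='ccacc' goto a→15
  15='ccacca' goto ·  [P5 ends]

BFS fail/out derivation:
  n1('c'): parent n0 fail=0; on 'c' 0 → fail=0;  out {2}∪∅={2}
  n4('a'): parent n0 fail=0; on 'a' 0 → fail=0;  out ∅∪∅=∅
  n2('ca'): parent n1 fail=0; on 'a' 0 → fail=4;  out {0}∪∅={0}
  n3('cb'): parent n1 fail=0; on 'b' 0 → fail=0;  out {1}∪∅={1}
  n5('ab'): parent n4 fail=0; on 'b' 0 → fail=0;  out {6}∪∅={6}
  n11('cc'): parent n1 fail=0; on 'c' 0 → fail=1;  out ∅∪{2}={2}
  n6('abb'): parent n5 fail=0; on 'b' 0 → fail=0;  out ∅∪∅=∅
  n8('cab'): parent n2 fail=4; on 'b' 4 → fail=5;  out ∅∪{6}={6}
  n12('cca'): parent n11 fail=1; on 'a' 1 → fail=2;  out ∅∪{0}={0}
  n7('abbc'): parent n6 fail=0; on 'c' 0 → fail=1;  out {3}∪{2}={2,3}
  n9('caba'): parent n8 fail=5; on 'a' 5→0 → fail=4;  out ∅∪∅=∅
  n13('ccac'): parent n12 fail=2; on 'c' 2→4→0 → fail=1;  out ∅∪{2}={2}
  n10('cabab'): parent n9 fail=4; on 'b' 4 → fail=5;  out {4}∪{6}={4,6}
  n14('ccacc'): parent n13 fail=1; on 'c' 1 → fail=11;  out ∅∪{2}={2}
  n15('ccacca'): parent n14 fail=11; on 'a' 11 → fail=12;  out {5}∪{0}={0,5}

Run:
pos 0 'c': at 1  emit P2@[0:0]
pos 1 'c': at 11  emit P2@[1:1]
pos 2 'a': at 12  emit P0@[1:2]
pos 3 'c': at 13  emit P2@[3:3]
pos 4 'c': at 14  emit P2@[4:4]
pos 5 'a': at 15  emit P0@[4:5],P5@[0:5]
pos 6 'c': at 13 ·f  emit P2@[6:6]
pos 7 'c': at 14  emit P2@[7:7]
pos 8 'a': at 15  emit P0@[7:8],P5@[3:8]
pos 9 'a': at 4 ·f
pos 10 'a': at 4 ·f
pos 11 'a': at 4 ·f
pos 12 'b': at 5  emit P6@[11:12]
pos 13 'b': at 6
pos 14 'b': at 0 ·f
pos 15 'a': at 4
pos 16 'c': at 1 ·f  emit P2@[16:16]
pos 17 'a': at 2  emit P0@[16:17]
pos 18 'b': at 8  emit P6@[17:18]
pos 19 'a': at 9
pos 20 'b': at 10  emit P4@[16:20],P6@[19:20]
pos 21 'c': at 1 ·f  emit P2@[21:21]
pos 22 'c': at 11  emit P2@[22:22]
pos 23 'c': at 11 ·f  emit P2@[23:23]
pos 24 'c': at 11 ·f  emit P2@[24:24]
pos 25 'a': at 12  emit P0@[24:25]
pos 26 'c': at 13  emit P2@[26:26]
pos 27 'a': at 2 ·f  emit P0@[26:27]
pos 28 'b': at 8  emit P6@[27:28]
pos 29 'c': at 1 ·f  emit P2@[29:29]
pos 30 'c': at 11  emit P2@[30:30]
pos 31 'a': at 12  emit P0@[30:31]
pos 32 'b': at 8 ·f  emit P6@[31:32]
pos 33 'a': at 9
pos 34 'b': at 10  emit P4@[30:34],P6@[33:34]
pos 35 'b': at 6 ·f
pos 36 'a': at 4 ·f
pos 37 'c': at 1 ·f  emit P2@[37:37]
pos 38 'c': at 11  emit P2@[38:38]
pos 39 'b': at 3 ·f  emit P1@[38:39]
pos 40 'c': at 1 ·f  emit P2@[40:40]
pos 41 'b': at 3  emit P1@[40:41]
pos 42 'a': at 4 ·f
pos 43 'a': at 4 ·f
pos 44 'b': at 5  emit P6@[43:44]
pos 45 'b': at 6
pos 46 'c': at 7  emit P2@[46:46],P3@[43:46]
pos 47 'c': at 11 ·f  emit P2@[47:47]
pos 48 'b': at 3 ·f  emit P1@[47:48]
pos 49 'a': at 4 ·f
pos 50 'c': at 1 ·f  emit P2@[50:50]
pos 51 'c': at 11  emit P2@[51:51]
pos 52 'a': at 12  emit P0@[51:52]
pos 53 'c': at 13  emit P2@[53:53]
pos 54 'c': at 14  emit P2@[54:54]
pos 55 'a': at 15  emit P0@[54:55],P5@[50:55]
pos 56 'c': at 13 ·f  emit P2@[56:56]
pos 57 'b': at 3 ·f  emit P1@[56:57]
pos 58 'b': at 0 ·f
pos 59 'a': at 4
pos 60 'c': at 1 ·f  emit P2@[60:60]
pos 61 'a': at 2  emit P0@[60:61]
pos 62 'a': at 4 ·f
pos 63 'c': at 1 ·f  emit P2@[63:63]
pos 64 'a': at 2  emit P0@[63:64]
pos 65 'b': at 8  emit P6@[64:65]
pos 66 'a': at 9
pos 67 'b': at 10  emit P4@[63:67],P6@[66:67]
pos 68 'c': at 1 ·f  emit P2@[68:68]

Matches: [[0,2],[1,2],[2,0],[3,2],[4,2],[5,0],[5,5],[6,2],[7,2],[8,0],[8,5],[12,6],[16,2],[17,0],[18,6],[20,4],[20,6],[21,2],[22,2],[23,2],[24,2],[25,0],[26,2],[27,0],[28,6],[29,2],[30,2],[31,0],[32,6],[34,4],[34,6],[37,2],[38,2],[39,1],[40,2],[41,1],[44,6],[46,2],[46,3],[47,2],[48,1],[50,2],[51,2],[52,0],[53,2],[54,2],[55,0],[55,5],[56,2],[57,1],[60,2],[61,0],[63,2],[64,0],[65,6],[67,4],[67,6],[68,2]]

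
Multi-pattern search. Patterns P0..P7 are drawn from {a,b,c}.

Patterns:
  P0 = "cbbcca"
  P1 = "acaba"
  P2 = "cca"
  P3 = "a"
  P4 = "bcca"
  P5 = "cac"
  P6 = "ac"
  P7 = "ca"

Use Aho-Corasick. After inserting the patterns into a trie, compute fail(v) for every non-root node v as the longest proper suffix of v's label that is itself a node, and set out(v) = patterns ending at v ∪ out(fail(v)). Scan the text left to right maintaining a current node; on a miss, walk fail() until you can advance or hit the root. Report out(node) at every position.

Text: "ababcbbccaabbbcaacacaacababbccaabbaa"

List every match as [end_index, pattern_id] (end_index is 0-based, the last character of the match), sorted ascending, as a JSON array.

Build automaton:
Trie (insert patterns):
  0='ε' goto a→7 b→14 c→1
  1='c' goto a→18 b→2 c→12
  2='cb' goto b→3
  3='cbb' goto c→4
  4='cbbc' goto c→5
  5='cbbcc' goto a→6
  6='cbbcca' goto ·  [P0 ends]
  7='a' goto c→8  [P3 ends]
  8='ac' goto a→9  [P6 ends]
  9='aca' goto b→10
  10='acab' goto a→11
  11='acaba' goto ·  [P1 ends]
  12='cc' goto a→13
  13='cca' goto ·  [P2 ends]
  14='b' goto c→15
  15='bc' goto c→16
  16='bcc' goto a→17
  17='bcca' goto ·  [P4 ends]
  18='ca' goto c→19  [P7 ends]
  19='cac' goto ·  [P5 ends]

BFS fail/out derivation:
  n1('c'): parent n0 fail=0; on 'c' 0 → fail=0;  out ∅∪∅=∅
  n7('a'): parent n0 fail=0; on 'a' 0 → fail=0;  out {3}∪∅={3}
  n14('b'): parent n0 fail=0; on 'b' 0 → fail=0;  out ∅∪∅=∅
  n2('cb'): parent n1 fail=0; on 'b' 0 → fail=14;  out ∅∪∅=∅
  n8('ac'): parent n7 fail=0; on 'c' 0 → fail=1;  out {6}∪∅={6}
  n12('cc'): parent n1 fail=0; on 'c' 0 → fail=1;  out ∅∪∅=∅
  n15('bc'): parent n14 fail=0; on 'c' 0 → fail=1;  out ∅∪∅=∅
  n18('ca'): parent n1 fail=0; on 'a' 0 → fail=7;  out {7}∪{3}={3,7}
  n3('cbb'): parent n2 fail=14; on 'b' 14→0 → fail=14;  out ∅∪∅=∅
  n9('aca'): parent n8 fail=1; on 'a' 1 → fail=18;  out ∅∪{3,7}={3,7}
  n13('cca'): parent n12 fail=1; on 'a' 1 → fail=18;  out {2}∪{3,7}={2,3,7}
  n16('bcc'): parent n15 fail=1; on 'c' 1 → fail=12;  out ∅∪∅=∅
  n19('cac'): parent n18 fail=7; on 'c' 7 → fail=8;  out {5}∪{6}={5,6}
  n4('cbbc'): parent n3 fail=14; on 'c' 14 → fail=15;  out ∅∪∅=∅
  n10('acab'): parent n9 fail=18; on 'b' 18→7→0 → fail=14;  out ∅∪∅=∅
  n17('bcca'): parent n16 fail=12; on 'a' 12 → fail=13;  out {4}∪{2,3,7}={2,3,4,7}
  n5('cbbcc'): parent n4 fail=15; on 'c' 15 → fail=16;  out ∅∪∅=∅
  n11('acaba'): parent n10 fail=14; on 'a' 14→0 → fail=7;  out {1}∪{3}={1,3}
  n6('cbbcca'): parent n5 fail=16; on 'a' 16 → fail=17;  out {0}∪{2,3,4,7}={0,2,3,4,7}

Text stream:
i=0 'a': node 0→7  → match P3@[0:0]
i=1 'b': node 7→14 (fail-walked)
i=2 'a': node 14→7 (fail-walked)  → match P3@[2:2]
i=3 'b': node 7→14 (fail-walked)
i=4 'c': node 14→15
i=5 'b': node 15→2 (fail-walked)
i=6 'b': node 2→3
i=7 'c': node 3→4
i=8 'c': node 4→5
i=9 'a': node 5→6  → match P0@[4:9],P2@[7:9],P3@[9:9],P4@[6:9],P7@[8:9]
i=10 'a': node 6→7 (fail-walked)  → match P3@[10:10]
i=11 'b': node 7→14 (fail-walked)
i=12 'b': node 14→14 (fail-walked)
i=13 'b': node 14→14 (fail-walked)
i=14 'c': node 14→15
i=15 'a': node 15→18 (fail-walked)  → match P3@[15:15],P7@[14:15]
i=16 'a': node 18→7 (fail-walked)  → match P3@[16:16]
i=17 'c': node 7→8  → match P6@[16:17]
i=18 'a': node 8→9  → match P3@[18:18],P7@[17:18]
i=19 'c': node 9→19 (fail-walked)  → match P5@[17:19],P6@[18:19]
i=20 'a': node 19→9 (fail-walked)  → match P3@[20:20],P7@[19:20]
i=21 'a': node 9→7 (fail-walked)  → match P3@[21:21]
i=22 'c': node 7→8  → match P6@[21:22]
i=23 'a': node 8→9  → match P3@[23:23],P7@[22:23]
i=24 'b': node 9→10
i=25 'a': node 10→11  → match P1@[21:25],P3@[25:25]
i=26 'b': node 11→14 (fail-walked)
i=27 'b': node 14→14 (fail-walked)
i=28 'c': node 14→15
i=29 'c': node 15→16
i=30 'a': node 16→17  → match P2@[28:30],P3@[30:30],P4@[27:30],P7@[29:30]
i=31 'a': node 17→7 (fail-walked)  → match P3@[31:31]
i=32 'b': node 7→14 (fail-walked)
i=33 'b': node 14→14 (fail-walked)
i=34 'a': node 14→7 (fail-walked)  → match P3@[34:34]
i=35 'a': node 7→7 (fail-walked)  → match P3@[35:35]

Result: [[0,3],[2,3],[9,0],[9,2],[9,3],[9,4],[9,7],[10,3],[15,3],[15,7],[16,3],[17,6],[18,3],[18,7],[19,5],[19,6],[20,3],[20,7],[21,3],[22,6],[23,3],[23,7],[25,1],[25,3],[30,2],[30,3],[30,4],[30,7],[31,3],[34,3],[35,3]]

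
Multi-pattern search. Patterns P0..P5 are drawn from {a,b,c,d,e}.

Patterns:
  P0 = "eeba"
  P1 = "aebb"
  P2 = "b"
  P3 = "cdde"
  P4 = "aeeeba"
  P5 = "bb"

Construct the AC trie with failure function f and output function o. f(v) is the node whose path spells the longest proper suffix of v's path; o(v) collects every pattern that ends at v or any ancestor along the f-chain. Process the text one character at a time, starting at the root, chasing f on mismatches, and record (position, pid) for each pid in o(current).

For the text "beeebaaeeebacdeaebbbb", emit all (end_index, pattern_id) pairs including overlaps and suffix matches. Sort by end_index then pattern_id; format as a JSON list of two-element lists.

Build:
Trie (insert patterns):
  0='ε' goto a→5 b→9 c→10 e→1
  1='e' goto e→2
  2='ee' goto b→3
  3='eeb' goto a→4
  4='eeba' goto ·  ←P0
  5='a' goto e→6
  6='ae' goto b→7 e→14
  7='aeb' goto b→8
  8='aebb' goto ·  ←P1
  9='b' goto b→18  ←P2
  10='c' goto d→11
  11='cd' goto d→12
  12='cdd' goto e→13
  13='cdde' goto ·  ←P3
  14='aee' goto e→15
  15='aeee' goto b→16
  16='aeeeb' goto a→17
  17='aeeeba' goto ·  ←P4
  18='bb' goto ·  ←P5

BFS fail/out derivation:
  fail(1) 'e': from fail(0)=0 chase 'e': 0 ⇒ 0;  out=∅∪out(0)=∅
  fail(5) 'a': from fail(0)=0 chase 'a': 0 ⇒ 0;  out=∅∪out(0)=∅
  fail(9) 'b': from fail(0)=0 chase 'b': 0 ⇒ 0;  out={2}∪out(0)={2}
  fail(10) 'c': from fail(0)=0 chase 'c': 0 ⇒ 0;  out=∅∪out(0)=∅
  fail(2) 'ee': from fail(1)=0 chase 'e': 0 ⇒ 1;  out=∅∪out(1)=∅
  fail(6) 'ae': from fail(5)=0 chase 'e': 0 ⇒ 1;  out=∅∪out(1)=∅
  fail(11) 'cd': from fail(10)=0 chase 'd': 0 ⇒ 0;  out=∅∪out(0)=∅
  fail(18) 'bb': from fail(9)=0 chase 'b': 0 ⇒ 9;  out={5}∪out(9)={2,5}
  fail(3) 'eeb': from fail(2)=1 chase 'b': 1→0 ⇒ 9;  out=∅∪out(9)={2}
  fail(7) 'aeb': from fail(6)=1 chase 'b': 1→0 ⇒ 9;  out=∅∪out(9)={2}
  fail(12) 'cdd': from fail(11)=0 chase 'd': 0 ⇒ 0;  out=∅∪out(0)=∅
  fail(14) 'aee': from fail(6)=1 chase 'e': 1 ⇒ 2;  out=∅∪out(2)=∅
  fail(4) 'eeba': from fail(3)=9 chase 'a': 9→0 ⇒ 5;  out={0}∪out(5)={0}
  fail(8) 'aebb': from fail(7)=9 chase 'b': 9 ⇒ 18;  out={1}∪out(18)={1,2,5}
  fail(13) 'cdde': from fail(12)=0 chase 'e': 0 ⇒ 1;  out={3}∪out(1)={3}
  fail(15) 'aeee': from fail(14)=2 chase 'e': 2→1 ⇒ 2;  out=∅∪out(2)=∅
  fail(16) 'aeeeb': from fail(15)=2 chase 'b': 2 ⇒ 3;  out=∅∪out(3)={2}
  fail(17) 'aeeeba': from fail(16)=3 chase 'a': 3 ⇒ 4;  out={4}∪out(4)={0,4}

Text stream:
[0] read 'b'  n0⇒n9  emit P2@[0:0]
[1] read 'e'  n9⇒n1 (fail-walked)
[2] read 'e'  n1⇒n2
[3] read 'e'  n2⇒n2 (fail-walked)
[4] read 'b'  n2⇒n3  emit P2@[4:4]
[5] read 'a'  n3⇒n4  emit P0@[2:5]
[6] read 'a'  n4⇒n5 (fail-walked)
[7] read 'e'  n5⇒n6
[8] read 'e'  n6⇒n14
[9] read 'e'  n14⇒n15
[10] read 'b'  n15⇒n16  emit P2@[10:10]
[11] read 'a'  n16⇒n17  emit P0@[8:11],P4@[6:11]
[12] read 'c'  n17⇒n10 (fail-walked)
[13] read 'd'  n10⇒n11
[14] read 'e'  n11⇒n1 (fail-walked)
[15] read 'a'  n1⇒n5 (fail-walked)
[16] read 'e'  n5⇒n6
[17] read 'b'  n6⇒n7  emit P2@[17:17]
[18] read 'b'  n7⇒n8  emit P1@[15:18],P2@[18:18],P5@[17:18]
[19] read 'b'  n8⇒n18 (fail-walked)  emit P2@[19:19],P5@[18:19]
[20] read 'b'  n18⇒n18 (fail-walked)  emit P2@[20:20],P5@[19:20]

Result: [[0,2],[4,2],[5,0],[10,2],[11,0],[11,4],[17,2],[18,1],[18,2],[18,5],[19,2],[19,5],[20,2],[20,5]]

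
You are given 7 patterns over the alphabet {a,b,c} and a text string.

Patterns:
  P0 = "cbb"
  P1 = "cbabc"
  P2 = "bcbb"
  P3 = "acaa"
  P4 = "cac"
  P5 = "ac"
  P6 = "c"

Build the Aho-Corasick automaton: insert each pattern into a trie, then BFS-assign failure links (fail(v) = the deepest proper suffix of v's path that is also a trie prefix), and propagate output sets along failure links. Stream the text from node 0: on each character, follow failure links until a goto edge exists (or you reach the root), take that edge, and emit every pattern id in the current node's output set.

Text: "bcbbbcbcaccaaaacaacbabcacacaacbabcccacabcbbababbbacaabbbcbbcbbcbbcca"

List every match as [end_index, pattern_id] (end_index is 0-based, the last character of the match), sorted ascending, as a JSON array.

Build automaton:
Trie nodes:
  0='ε' goto a→11 b→7 c→1
  1='c' goto a→15 b→2  [P6 ends]
  2='cb' goto a→4 b→3
  3='cbb' goto ·  [P0 ends]
  4='cba' goto b→5
  5='cbab' goto c→6
  6='cbabc' goto ·  [P1 ends]
  7='b' goto c→8
  8='bc' goto b→9
  9='bcb' goto b→10
  10='bcbb' goto ·  [P2 ends]
  11='a' goto c→12
  12='ac' goto a→13  [P5 ends]
  13='aca' goto a→14
  14='acaa' goto ·  [P3 ends]
  15='ca' goto c→16
  16='cac' goto ·  [P4 ends]

Failure links (BFS by depth):
  fail(1) 'c': from fail(0)=0 chase 'c': 0 ⇒ 0;  out={6}∪out(0)={6}
  fail(7) 'b': from fail(0)=0 chase 'b': 0 ⇒ 0;  out=∅∪out(0)=∅
  fail(11) 'a': from fail(0)=0 chase 'a': 0 ⇒ 0;  out=∅∪out(0)=∅
  fail(2) 'cb': from fail(1)=0 chase 'b': 0 ⇒ 7;  out=∅∪out(7)=∅
  fail(8) 'bc': from fail(7)=0 chase 'c': 0 ⇒ 1;  out=∅∪out(1)={6}
  fail(12) 'ac': from fail(11)=0 chase 'c': 0 ⇒ 1;  out={5}∪out(1)={5,6}
  fail(15) 'ca': from fail(1)=0 chase 'a': 0 ⇒ 11;  out=∅∪out(11)=∅
  fail(3) 'cbb': from fail(2)=7 chase 'b': 7→0 ⇒ 7;  out={0}∪out(7)={0}
  fail(4) 'cba': from fail(2)=7 chase 'a': 7→0 ⇒ 11;  out=∅∪out(11)=∅
  fail(9) 'bcb': from fail(8)=1 chase 'b': 1 ⇒ 2;  out=∅∪out(2)=∅
  fail(13) 'aca': from fail(12)=1 chase 'a': 1 ⇒ 15;  out=∅∪out(15)=∅
  fail(16) 'cac': from fail(15)=11 chase 'c': 11 ⇒ 12;  out={4}∪out(12)={4,5,6}
  fail(5) 'cbab': from fail(4)=11 chase 'b': 11→0 ⇒ 7;  out=∅∪out(7)=∅
  fail(10) 'bcbb': from fail(9)=2 chase 'b': 2 ⇒ 3;  out={2}∪out(3)={0,2}
  fail(14) 'acaa': from fail(13)=15 chase 'a': 15→11→0 ⇒ 11;  out={3}∪out(11)={3}
  fail(6) 'cbabc': from fail(5)=7 chase 'c': 7 ⇒ 8;  out={1}∪out(8)={1,6}

Scan:
i=0 'b': node 0→7
i=1 'c': node 7→8  ** P6@[1:1]
i=2 'b': node 8→9
i=3 'b': node 9→10  ** P0@[1:3],P2@[0:3]
i=4 'b': node 10→7 (fail-walked)
i=5 'c': node 7→8  ** P6@[5:5]
i=6 'b': node 8→9
i=7 'c': node 9→8 (fail-walked)  ** P6@[7:7]
i=8 'a': node 8→15 (fail-walked)
i=9 'c': node 15→16  ** P4@[7:9],P5@[8:9],P6@[9:9]
i=10 'c': node 16→1 (fail-walked)  ** P6@[10:10]
i=11 'a': node 1→15
i=12 'a': node 15→11 (fail-walked)
i=13 'a': node 11→11 (fail-walked)
i=14 'a': node 11→11 (fail-walked)
i=15 'c': node 11→12  ** P5@[14:15],P6@[15:15]
i=16 'a': node 12→13
i=17 'a': node 13→14  ** P3@[14:17]
i=18 'c': node 14→12 (fail-walked)  ** P5@[17:18],P6@[18:18]
i=19 'b': node 12→2 (fail-walked)
i=20 'a': node 2→4
i=21 'b': node 4→5
i=22 'c': node 5→6  ** P1@[18:22],P6@[22:22]
i=23 'a': node 6→15 (fail-walked)
i=24 'c': node 15→16  ** P4@[22:24],P5@[23:24],P6@[24:24]
i=25 'a': node 16→13 (fail-walked)
i=26 'c': node 13→16 (fail-walked)  ** P4@[24:26],P5@[25:26],P6@[26:26]
i=27 'a': node 16→13 (fail-walked)
i=28 'a': node 13→14  ** P3@[25:28]
i=29 'c': node 14→12 (fail-walked)  ** P5@[28:29],P6@[29:29]
i=30 'b': node 12→2 (fail-walked)
i=31 'a': node 2→4
i=32 'b': node 4→5
i=33 'c': node 5→6  ** P1@[29:33],P6@[33:33]
i=34 'c': node 6→1 (fail-walked)  ** P6@[34:34]
i=35 'c': node 1→1 (fail-walked)  ** P6@[35:35]
i=36 'a': node 1→15
i=37 'c': node 15→16  ** P4@[35:37],P5@[36:37],P6@[37:37]
i=38 'a': node 16→13 (fail-walked)
i=39 'b': node 13→7 (fail-walked)
i=40 'c': node 7→8  ** P6@[40:40]
i=41 'b': node 8→9
i=42 'b': node 9→10  ** P0@[40:42],P2@[39:42]
i=43 'a': node 10→11 (fail-walked)
i=44 'b': node 11→7 (fail-walked)
i=45 'a': node 7→11 (fail-walked)
i=46 'b': node 11→7 (fail-walked)
i=47 'b': node 7→7 (fail-walked)
i=48 'b': node 7→7 (fail-walked)
i=49 'a': node 7→11 (fail-walked)
i=50 'c': node 11→12  ** P5@[49:50],P6@[50:50]
i=51 'a': node 12→13
i=52 'a': node 13→14  ** P3@[49:52]
i=53 'b': node 14→7 (fail-walked)
i=54 'b': node 7→7 (fail-walked)
i=55 'b': node 7→7 (fail-walked)
i=56 'c': node 7→8  ** P6@[56:56]
i=57 'b': node 8→9
i=58 'b': node 9→10  ** P0@[56:58],P2@[55:58]
i=59 'c': node 10→8 (fail-walked)  ** P6@[59:59]
i=60 'b': node 8→9
i=61 'b': node 9→10  ** P0@[59:61],P2@[58:61]
i=62 'c': node 10→8 (fail-walked)  ** P6@[62:62]
i=63 'b': node 8→9
i=64 'b': node 9→10  ** P0@[62:64],P2@[61:64]
i=65 'c': node 10→8 (fail-walked)  ** P6@[65:65]
i=66 'c': node 8→1 (fail-walked)  ** P6@[66:66]
i=67 'a': node 1→15

Result: [[1,6],[3,0],[3,2],[5,6],[7,6],[9,4],[9,5],[9,6],[10,6],[15,5],[15,6],[17,3],[18,5],[18,6],[22,1],[22,6],[24,4],[24,5],[24,6],[26,4],[26,5],[26,6],[28,3],[29,5],[29,6],[33,1],[33,6],[34,6],[35,6],[37,4],[37,5],[37,6],[40,6],[42,0],[42,2],[50,5],[50,6],[52,3],[56,6],[58,0],[58,2],[59,6],[61,0],[61,2],[62,6],[64,0],[64,2],[65,6],[66,6]]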